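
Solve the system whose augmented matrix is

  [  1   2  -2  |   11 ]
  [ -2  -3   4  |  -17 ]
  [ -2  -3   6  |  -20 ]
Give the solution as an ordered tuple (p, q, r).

(-2, 5, -3/2)

ρ2 ← ρ2 + 2·ρ1
  [  1   2  -2  |   11 ]
  [  0   1   0  |    5 ]
  [ -2  -3   6  |  -20 ]
ρ3 ← ρ3 + 2·ρ1
  [ 1  2  -2  |  11 ]
  [ 0  1   0  |   5 ]
  [ 0  1   2  |   2 ]
ρ3 ← ρ3 − ρ2
  [ 1  2  -2  |  11 ]
  [ 0  1   0  |   5 ]
  [ 0  0   2  |  -3 ]
ρ3 ← 1/2·ρ3
  [ 1  2  -2  |    11 ]
  [ 0  1   0  |     5 ]
  [ 0  0   1  |  -3/2 ]
ρ1 ← ρ1 + 2·ρ3
  [ 1  2  0  |     8 ]
  [ 0  1  0  |     5 ]
  [ 0  0  1  |  -3/2 ]
ρ1 ← ρ1 − 2·ρ2
  [ 1  0  0  |    -2 ]
  [ 0  1  0  |     5 ]
  [ 0  0  1  |  -3/2 ]
Reading off the last column: p = -2, q = 5, r = -3/2.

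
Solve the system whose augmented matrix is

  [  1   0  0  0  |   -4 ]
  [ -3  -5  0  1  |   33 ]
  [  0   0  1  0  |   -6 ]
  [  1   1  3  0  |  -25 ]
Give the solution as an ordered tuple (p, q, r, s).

ρ2 -> ρ2 + 3·ρ1
  [ 1   0  0  0  |   -4 ]
  [ 0  -5  0  1  |   21 ]
  [ 0   0  1  0  |   -6 ]
  [ 1   1  3  0  |  -25 ]
ρ4 -> ρ4 − ρ1
  [ 1   0  0  0  |   -4 ]
  [ 0  -5  0  1  |   21 ]
  [ 0   0  1  0  |   -6 ]
  [ 0   1  3  0  |  -21 ]
ρ2 -> -1/5·ρ2
  [ 1  0  0     0  |     -4 ]
  [ 0  1  0  -1/5  |  -21/5 ]
  [ 0  0  1     0  |     -6 ]
  [ 0  1  3     0  |    -21 ]
ρ4 -> ρ4 − ρ2
  [ 1  0  0     0  |     -4 ]
  [ 0  1  0  -1/5  |  -21/5 ]
  [ 0  0  1     0  |     -6 ]
  [ 0  0  3   1/5  |  -84/5 ]
ρ4 -> ρ4 − 3·ρ3
  [ 1  0  0     0  |     -4 ]
  [ 0  1  0  -1/5  |  -21/5 ]
  [ 0  0  1     0  |     -6 ]
  [ 0  0  0   1/5  |    6/5 ]
ρ4 -> 5·ρ4
  [ 1  0  0     0  |     -4 ]
  [ 0  1  0  -1/5  |  -21/5 ]
  [ 0  0  1     0  |     -6 ]
  [ 0  0  0     1  |      6 ]
ρ2 -> ρ2 + 1/5·ρ4
  [ 1  0  0  0  |  -4 ]
  [ 0  1  0  0  |  -3 ]
  [ 0  0  1  0  |  -6 ]
  [ 0  0  0  1  |   6 ]
Reading off the last column: p = -4, q = -3, r = -6, s = 6.

(-4, -3, -6, 6)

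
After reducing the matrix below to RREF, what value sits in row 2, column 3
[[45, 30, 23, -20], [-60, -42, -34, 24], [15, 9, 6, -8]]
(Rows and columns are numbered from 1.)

5/3

Multiply r1 by 1/45.
  [   1  2/3  23/45  -4/9 ]
  [ -60  -42    -34    24 ]
  [  15    9      6    -8 ]
Add 60 times r1 to r2.
  [  1  2/3  23/45  -4/9 ]
  [  0   -2  -10/3  -8/3 ]
  [ 15    9      6    -8 ]
Subtract 15 times r1 from r3.
  [ 1  2/3  23/45  -4/9 ]
  [ 0   -2  -10/3  -8/3 ]
  [ 0   -1   -5/3  -4/3 ]
Multiply r2 by -1/2.
  [ 1  2/3  23/45  -4/9 ]
  [ 0    1    5/3   4/3 ]
  [ 0   -1   -5/3  -4/3 ]
Add r2 to r3.
  [ 1  2/3  23/45  -4/9 ]
  [ 0    1    5/3   4/3 ]
  [ 0    0      0     0 ]
Subtract 2/3 times r2 from r1.
  [ 1  0  -3/5  -4/3 ]
  [ 0  1   5/3   4/3 ]
  [ 0  0     0     0 ]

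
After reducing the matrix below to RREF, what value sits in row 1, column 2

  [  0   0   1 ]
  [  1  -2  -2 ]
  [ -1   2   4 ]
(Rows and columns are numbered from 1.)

-2

R1 <=> R2
  [  1  -2  -2 ]
  [  0   0   1 ]
  [ -1   2   4 ]
R3 -> R3 + R1
  [ 1  -2  -2 ]
  [ 0   0   1 ]
  [ 0   0   2 ]
R3 -> R3 − 2·R2
  [ 1  -2  -2 ]
  [ 0   0   1 ]
  [ 0   0   0 ]
R1 -> R1 + 2·R2
  [ 1  -2  0 ]
  [ 0   0  1 ]
  [ 0   0  0 ]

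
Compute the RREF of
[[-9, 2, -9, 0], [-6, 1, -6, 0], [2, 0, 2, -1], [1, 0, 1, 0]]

[[1, 0, 1, 0], [0, 1, 0, 0], [0, 0, 0, 1], [0, 0, 0, 0]]

R1 := -1/9·R1
  [  1  -2/9   1   0 ]
  [ -6     1  -6   0 ]
  [  2     0   2  -1 ]
  [  1     0   1   0 ]
R2 := R2 + 6·R1
  [ 1  -2/9  1   0 ]
  [ 0  -1/3  0   0 ]
  [ 2     0  2  -1 ]
  [ 1     0  1   0 ]
R3 := R3 − 2·R1
  [ 1  -2/9  1   0 ]
  [ 0  -1/3  0   0 ]
  [ 0   4/9  0  -1 ]
  [ 1     0  1   0 ]
R4 := R4 − R1
  [ 1  -2/9  1   0 ]
  [ 0  -1/3  0   0 ]
  [ 0   4/9  0  -1 ]
  [ 0   2/9  0   0 ]
R2 := -3·R2
  [ 1  -2/9  1   0 ]
  [ 0     1  0   0 ]
  [ 0   4/9  0  -1 ]
  [ 0   2/9  0   0 ]
R3 := R3 − 4/9·R2
  [ 1  -2/9  1   0 ]
  [ 0     1  0   0 ]
  [ 0     0  0  -1 ]
  [ 0   2/9  0   0 ]
R4 := R4 − 2/9·R2
  [ 1  -2/9  1   0 ]
  [ 0     1  0   0 ]
  [ 0     0  0  -1 ]
  [ 0     0  0   0 ]
R3 := -1·R3
  [ 1  -2/9  1  0 ]
  [ 0     1  0  0 ]
  [ 0     0  0  1 ]
  [ 0     0  0  0 ]
R1 := R1 + 2/9·R2
  [ 1  0  1  0 ]
  [ 0  1  0  0 ]
  [ 0  0  0  1 ]
  [ 0  0  0  0 ]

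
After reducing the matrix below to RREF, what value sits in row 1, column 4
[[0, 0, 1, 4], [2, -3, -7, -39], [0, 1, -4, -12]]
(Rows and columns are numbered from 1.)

r1 ↔ r2
r1 := 1/2·r1
r2 ↔ r3
r2 := r2 + 4·r3
r1 := r1 + 7/2·r3
r1 := r1 + 3/2·r2

1/2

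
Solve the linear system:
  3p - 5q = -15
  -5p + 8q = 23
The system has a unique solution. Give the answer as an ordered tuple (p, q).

Form the augmented matrix and row-reduce:
  [  3  -5  |  -15 ]
  [ -5   8  |   23 ]
r1 := 1/3·r1
  [  1  -5/3  |  -5 ]
  [ -5     8  |  23 ]
r2 := r2 + 5·r1
  [ 1  -5/3  |  -5 ]
  [ 0  -1/3  |  -2 ]
r2 := -3·r2
  [ 1  -5/3  |  -5 ]
  [ 0     1  |   6 ]
r1 := r1 + 5/3·r2
  [ 1  0  |  5 ]
  [ 0  1  |  6 ]
Reading off the last column: p = 5, q = 6.

(5, 6)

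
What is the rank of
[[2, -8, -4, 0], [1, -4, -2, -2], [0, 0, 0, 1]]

Multiply r1 by 1/2.
  [ 1  -4  -2   0 ]
  [ 1  -4  -2  -2 ]
  [ 0   0   0   1 ]
Subtract r1 from r2.
  [ 1  -4  -2   0 ]
  [ 0   0   0  -2 ]
  [ 0   0   0   1 ]
Multiply r2 by -1/2.
  [ 1  -4  -2  0 ]
  [ 0   0   0  1 ]
  [ 0   0   0  1 ]
Subtract r2 from r3.
  [ 1  -4  -2  0 ]
  [ 0   0   0  1 ]
  [ 0   0   0  0 ]
The reduced form has 2 nonzero rows.

rank = 2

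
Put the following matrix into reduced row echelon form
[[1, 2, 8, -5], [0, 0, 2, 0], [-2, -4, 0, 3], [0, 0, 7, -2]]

[[1, 2, 0, 0], [0, 0, 1, 0], [0, 0, 0, 1], [0, 0, 0, 0]]

R3 -> R3 + 2·R1
  [ 1  2   8  -5 ]
  [ 0  0   2   0 ]
  [ 0  0  16  -7 ]
  [ 0  0   7  -2 ]
R2 -> 1/2·R2
  [ 1  2   8  -5 ]
  [ 0  0   1   0 ]
  [ 0  0  16  -7 ]
  [ 0  0   7  -2 ]
R3 -> R3 − 16·R2
  [ 1  2  8  -5 ]
  [ 0  0  1   0 ]
  [ 0  0  0  -7 ]
  [ 0  0  7  -2 ]
R4 -> R4 − 7·R2
  [ 1  2  8  -5 ]
  [ 0  0  1   0 ]
  [ 0  0  0  -7 ]
  [ 0  0  0  -2 ]
R3 -> -1/7·R3
  [ 1  2  8  -5 ]
  [ 0  0  1   0 ]
  [ 0  0  0   1 ]
  [ 0  0  0  -2 ]
R4 -> R4 + 2·R3
  [ 1  2  8  -5 ]
  [ 0  0  1   0 ]
  [ 0  0  0   1 ]
  [ 0  0  0   0 ]
R1 -> R1 + 5·R3
  [ 1  2  8  0 ]
  [ 0  0  1  0 ]
  [ 0  0  0  1 ]
  [ 0  0  0  0 ]
R1 -> R1 − 8·R2
  [ 1  2  0  0 ]
  [ 0  0  1  0 ]
  [ 0  0  0  1 ]
  [ 0  0  0  0 ]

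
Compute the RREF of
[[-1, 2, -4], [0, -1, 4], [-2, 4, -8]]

Multiply ρ1 by -1.
Add 2 times ρ1 to ρ3.
Multiply ρ2 by -1.
Add 2 times ρ2 to ρ1.

[[1, 0, -4], [0, 1, -4], [0, 0, 0]]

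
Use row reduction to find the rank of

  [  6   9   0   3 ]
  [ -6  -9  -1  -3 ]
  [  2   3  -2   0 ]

R1 → 1/6·R1
  [  1  3/2   0  1/2 ]
  [ -6   -9  -1   -3 ]
  [  2    3  -2    0 ]
R2 → R2 + 6·R1
  [ 1  3/2   0  1/2 ]
  [ 0    0  -1    0 ]
  [ 2    3  -2    0 ]
R3 → R3 − 2·R1
  [ 1  3/2   0  1/2 ]
  [ 0    0  -1    0 ]
  [ 0    0  -2   -1 ]
R2 → -1·R2
  [ 1  3/2   0  1/2 ]
  [ 0    0   1    0 ]
  [ 0    0  -2   -1 ]
R3 → R3 + 2·R2
  [ 1  3/2  0  1/2 ]
  [ 0    0  1    0 ]
  [ 0    0  0   -1 ]
R3 → -1·R3
  [ 1  3/2  0  1/2 ]
  [ 0    0  1    0 ]
  [ 0    0  0    1 ]
R1 → R1 − 1/2·R3
  [ 1  3/2  0  0 ]
  [ 0    0  1  0 ]
  [ 0    0  0  1 ]
The reduced form has 3 nonzero rows.

rank = 3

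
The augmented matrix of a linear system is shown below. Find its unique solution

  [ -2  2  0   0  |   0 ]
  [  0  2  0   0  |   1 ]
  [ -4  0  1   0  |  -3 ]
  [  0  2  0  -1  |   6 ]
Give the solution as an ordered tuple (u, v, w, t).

R1 := -1/2·R1
R3 := R3 + 4·R1
R2 := 1/2·R2
R3 := R3 + 4·R2
R4 := R4 − 2·R2
R4 := -1·R4
R1 := R1 + R2
Reading off the last column: u = 1/2, v = 1/2, w = -1, t = -5.

(1/2, 1/2, -1, -5)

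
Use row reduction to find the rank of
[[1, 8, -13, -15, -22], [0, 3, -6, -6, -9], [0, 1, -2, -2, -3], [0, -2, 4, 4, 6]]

r2 ← 1/3·r2
  [ 1   8  -13  -15  -22 ]
  [ 0   1   -2   -2   -3 ]
  [ 0   1   -2   -2   -3 ]
  [ 0  -2    4    4    6 ]
r3 ← r3 − r2
  [ 1   8  -13  -15  -22 ]
  [ 0   1   -2   -2   -3 ]
  [ 0   0    0    0    0 ]
  [ 0  -2    4    4    6 ]
r4 ← r4 + 2·r2
  [ 1  8  -13  -15  -22 ]
  [ 0  1   -2   -2   -3 ]
  [ 0  0    0    0    0 ]
  [ 0  0    0    0    0 ]
r1 ← r1 − 8·r2
  [ 1  0   3   1   2 ]
  [ 0  1  -2  -2  -3 ]
  [ 0  0   0   0   0 ]
  [ 0  0   0   0   0 ]
The reduced form has 2 nonzero rows.

rank = 2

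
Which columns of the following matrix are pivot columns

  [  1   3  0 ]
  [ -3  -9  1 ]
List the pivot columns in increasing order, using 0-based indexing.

R2 ← R2 + 3·R1
Pivot columns are the columns containing a leading 1.

0, 2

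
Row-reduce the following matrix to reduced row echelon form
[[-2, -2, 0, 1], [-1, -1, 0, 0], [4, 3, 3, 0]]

[[1, 0, 3, 0], [0, 1, -3, 0], [0, 0, 0, 1]]

R1 -> -1/2·R1
R2 -> R2 + R1
R3 -> R3 − 4·R1
R2 ↔ R3
R2 -> -1·R2
R3 -> -2·R3
R2 -> R2 + 2·R3
R1 -> R1 + 1/2·R3
R1 -> R1 − R2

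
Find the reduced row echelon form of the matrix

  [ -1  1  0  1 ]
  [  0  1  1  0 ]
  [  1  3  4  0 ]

[[1, 0, 1, 0], [0, 1, 1, 0], [0, 0, 0, 1]]

Multiply ρ1 by -1.
  [ 1  -1  0  -1 ]
  [ 0   1  1   0 ]
  [ 1   3  4   0 ]
Subtract ρ1 from ρ3.
  [ 1  -1  0  -1 ]
  [ 0   1  1   0 ]
  [ 0   4  4   1 ]
Subtract 4 times ρ2 from ρ3.
  [ 1  -1  0  -1 ]
  [ 0   1  1   0 ]
  [ 0   0  0   1 ]
Add ρ3 to ρ1.
  [ 1  -1  0  0 ]
  [ 0   1  1  0 ]
  [ 0   0  0  1 ]
Add ρ2 to ρ1.
  [ 1  0  1  0 ]
  [ 0  1  1  0 ]
  [ 0  0  0  1 ]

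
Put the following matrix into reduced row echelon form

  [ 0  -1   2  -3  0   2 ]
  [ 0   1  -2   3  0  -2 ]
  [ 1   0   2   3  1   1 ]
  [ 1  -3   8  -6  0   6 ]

R1 <=> R3
  [ 1   0   2   3  1   1 ]
  [ 0   1  -2   3  0  -2 ]
  [ 0  -1   2  -3  0   2 ]
  [ 1  -3   8  -6  0   6 ]
R4 → R4 − R1
  [ 1   0   2   3   1   1 ]
  [ 0   1  -2   3   0  -2 ]
  [ 0  -1   2  -3   0   2 ]
  [ 0  -3   6  -9  -1   5 ]
R3 → R3 + R2
  [ 1   0   2   3   1   1 ]
  [ 0   1  -2   3   0  -2 ]
  [ 0   0   0   0   0   0 ]
  [ 0  -3   6  -9  -1   5 ]
R4 → R4 + 3·R2
  [ 1  0   2  3   1   1 ]
  [ 0  1  -2  3   0  -2 ]
  [ 0  0   0  0   0   0 ]
  [ 0  0   0  0  -1  -1 ]
R3 <=> R4
  [ 1  0   2  3   1   1 ]
  [ 0  1  -2  3   0  -2 ]
  [ 0  0   0  0  -1  -1 ]
  [ 0  0   0  0   0   0 ]
R3 → -1·R3
  [ 1  0   2  3  1   1 ]
  [ 0  1  -2  3  0  -2 ]
  [ 0  0   0  0  1   1 ]
  [ 0  0   0  0  0   0 ]
R1 → R1 − R3
  [ 1  0   2  3  0   0 ]
  [ 0  1  -2  3  0  -2 ]
  [ 0  0   0  0  1   1 ]
  [ 0  0   0  0  0   0 ]

[[1, 0, 2, 3, 0, 0], [0, 1, -2, 3, 0, -2], [0, 0, 0, 0, 1, 1], [0, 0, 0, 0, 0, 0]]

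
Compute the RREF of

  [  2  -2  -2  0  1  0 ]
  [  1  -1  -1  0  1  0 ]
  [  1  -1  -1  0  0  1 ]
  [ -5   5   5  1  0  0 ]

[[1, -1, -1, 0, 0, 0], [0, 0, 0, 1, 0, 0], [0, 0, 0, 0, 1, 0], [0, 0, 0, 0, 0, 1]]

R1 -> 1/2·R1
  [  1  -1  -1  0  1/2  0 ]
  [  1  -1  -1  0    1  0 ]
  [  1  -1  -1  0    0  1 ]
  [ -5   5   5  1    0  0 ]
R2 -> R2 − R1
  [  1  -1  -1  0  1/2  0 ]
  [  0   0   0  0  1/2  0 ]
  [  1  -1  -1  0    0  1 ]
  [ -5   5   5  1    0  0 ]
R3 -> R3 − R1
  [  1  -1  -1  0   1/2  0 ]
  [  0   0   0  0   1/2  0 ]
  [  0   0   0  0  -1/2  1 ]
  [ -5   5   5  1     0  0 ]
R4 -> R4 + 5·R1
  [ 1  -1  -1  0   1/2  0 ]
  [ 0   0   0  0   1/2  0 ]
  [ 0   0   0  0  -1/2  1 ]
  [ 0   0   0  1   5/2  0 ]
R2 ↔ R4
  [ 1  -1  -1  0   1/2  0 ]
  [ 0   0   0  1   5/2  0 ]
  [ 0   0   0  0  -1/2  1 ]
  [ 0   0   0  0   1/2  0 ]
R3 -> -2·R3
  [ 1  -1  -1  0  1/2   0 ]
  [ 0   0   0  1  5/2   0 ]
  [ 0   0   0  0    1  -2 ]
  [ 0   0   0  0  1/2   0 ]
R4 -> R4 − 1/2·R3
  [ 1  -1  -1  0  1/2   0 ]
  [ 0   0   0  1  5/2   0 ]
  [ 0   0   0  0    1  -2 ]
  [ 0   0   0  0    0   1 ]
R3 -> R3 + 2·R4
  [ 1  -1  -1  0  1/2  0 ]
  [ 0   0   0  1  5/2  0 ]
  [ 0   0   0  0    1  0 ]
  [ 0   0   0  0    0  1 ]
R2 -> R2 − 5/2·R3
  [ 1  -1  -1  0  1/2  0 ]
  [ 0   0   0  1    0  0 ]
  [ 0   0   0  0    1  0 ]
  [ 0   0   0  0    0  1 ]
R1 -> R1 − 1/2·R3
  [ 1  -1  -1  0  0  0 ]
  [ 0   0   0  1  0  0 ]
  [ 0   0   0  0  1  0 ]
  [ 0   0   0  0  0  1 ]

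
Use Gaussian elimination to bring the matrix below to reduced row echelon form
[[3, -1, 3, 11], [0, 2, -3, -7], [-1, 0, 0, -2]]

Multiply R1 by 1/3.
  [  1  -1/3   1  11/3 ]
  [  0     2  -3    -7 ]
  [ -1     0   0    -2 ]
Add R1 to R3.
  [ 1  -1/3   1  11/3 ]
  [ 0     2  -3    -7 ]
  [ 0  -1/3   1   5/3 ]
Multiply R2 by 1/2.
  [ 1  -1/3     1  11/3 ]
  [ 0     1  -3/2  -7/2 ]
  [ 0  -1/3     1   5/3 ]
Add 1/3 times R2 to R3.
  [ 1  -1/3     1  11/3 ]
  [ 0     1  -3/2  -7/2 ]
  [ 0     0   1/2   1/2 ]
Multiply R3 by 2.
  [ 1  -1/3     1  11/3 ]
  [ 0     1  -3/2  -7/2 ]
  [ 0     0     1     1 ]
Add 3/2 times R3 to R2.
  [ 1  -1/3  1  11/3 ]
  [ 0     1  0    -2 ]
  [ 0     0  1     1 ]
Subtract R3 from R1.
  [ 1  -1/3  0  8/3 ]
  [ 0     1  0   -2 ]
  [ 0     0  1    1 ]
Add 1/3 times R2 to R1.
  [ 1  0  0   2 ]
  [ 0  1  0  -2 ]
  [ 0  0  1   1 ]

[[1, 0, 0, 2], [0, 1, 0, -2], [0, 0, 1, 1]]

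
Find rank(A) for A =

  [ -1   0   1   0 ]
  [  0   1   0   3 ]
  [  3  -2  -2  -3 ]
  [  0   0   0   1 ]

R1 := -1·R1
  [ 1   0  -1   0 ]
  [ 0   1   0   3 ]
  [ 3  -2  -2  -3 ]
  [ 0   0   0   1 ]
R3 := R3 − 3·R1
  [ 1   0  -1   0 ]
  [ 0   1   0   3 ]
  [ 0  -2   1  -3 ]
  [ 0   0   0   1 ]
R3 := R3 + 2·R2
  [ 1  0  -1  0 ]
  [ 0  1   0  3 ]
  [ 0  0   1  3 ]
  [ 0  0   0  1 ]
R3 := R3 − 3·R4
  [ 1  0  -1  0 ]
  [ 0  1   0  3 ]
  [ 0  0   1  0 ]
  [ 0  0   0  1 ]
R2 := R2 − 3·R4
  [ 1  0  -1  0 ]
  [ 0  1   0  0 ]
  [ 0  0   1  0 ]
  [ 0  0   0  1 ]
R1 := R1 + R3
  [ 1  0  0  0 ]
  [ 0  1  0  0 ]
  [ 0  0  1  0 ]
  [ 0  0  0  1 ]
The reduced form has 4 nonzero rows.

rank = 4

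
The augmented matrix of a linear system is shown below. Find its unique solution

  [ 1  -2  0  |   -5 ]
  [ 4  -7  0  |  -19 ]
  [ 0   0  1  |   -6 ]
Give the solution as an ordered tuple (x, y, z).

(-3, 1, -6)

R2 → R2 − 4·R1
  [ 1  -2  0  |  -5 ]
  [ 0   1  0  |   1 ]
  [ 0   0  1  |  -6 ]
R1 → R1 + 2·R2
  [ 1  0  0  |  -3 ]
  [ 0  1  0  |   1 ]
  [ 0  0  1  |  -6 ]
Reading off the last column: x = -3, y = 1, z = -6.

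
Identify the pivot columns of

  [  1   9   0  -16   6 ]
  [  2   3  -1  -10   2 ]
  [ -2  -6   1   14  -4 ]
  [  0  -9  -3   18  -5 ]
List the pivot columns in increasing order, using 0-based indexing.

R2 -> R2 − 2·R1
  [  1    9   0  -16    6 ]
  [  0  -15  -1   22  -10 ]
  [ -2   -6   1   14   -4 ]
  [  0   -9  -3   18   -5 ]
R3 -> R3 + 2·R1
  [ 1    9   0  -16    6 ]
  [ 0  -15  -1   22  -10 ]
  [ 0   12   1  -18    8 ]
  [ 0   -9  -3   18   -5 ]
R2 -> -1/15·R2
  [ 1   9     0     -16    6 ]
  [ 0   1  1/15  -22/15  2/3 ]
  [ 0  12     1     -18    8 ]
  [ 0  -9    -3      18   -5 ]
R3 -> R3 − 12·R2
  [ 1   9     0     -16    6 ]
  [ 0   1  1/15  -22/15  2/3 ]
  [ 0   0   1/5    -2/5    0 ]
  [ 0  -9    -3      18   -5 ]
R4 -> R4 + 9·R2
  [ 1  9      0     -16    6 ]
  [ 0  1   1/15  -22/15  2/3 ]
  [ 0  0    1/5    -2/5    0 ]
  [ 0  0  -12/5    24/5    1 ]
R3 -> 5·R3
  [ 1  9      0     -16    6 ]
  [ 0  1   1/15  -22/15  2/3 ]
  [ 0  0      1      -2    0 ]
  [ 0  0  -12/5    24/5    1 ]
R4 -> R4 + 12/5·R3
  [ 1  9     0     -16    6 ]
  [ 0  1  1/15  -22/15  2/3 ]
  [ 0  0     1      -2    0 ]
  [ 0  0     0       0    1 ]
R2 -> R2 − 2/3·R4
  [ 1  9     0     -16  6 ]
  [ 0  1  1/15  -22/15  0 ]
  [ 0  0     1      -2  0 ]
  [ 0  0     0       0  1 ]
R1 -> R1 − 6·R4
  [ 1  9     0     -16  0 ]
  [ 0  1  1/15  -22/15  0 ]
  [ 0  0     1      -2  0 ]
  [ 0  0     0       0  1 ]
R2 -> R2 − 1/15·R3
  [ 1  9  0   -16  0 ]
  [ 0  1  0  -4/3  0 ]
  [ 0  0  1    -2  0 ]
  [ 0  0  0     0  1 ]
R1 -> R1 − 9·R2
  [ 1  0  0    -4  0 ]
  [ 0  1  0  -4/3  0 ]
  [ 0  0  1    -2  0 ]
  [ 0  0  0     0  1 ]
Pivot columns are the columns containing a leading 1.

0, 1, 2, 4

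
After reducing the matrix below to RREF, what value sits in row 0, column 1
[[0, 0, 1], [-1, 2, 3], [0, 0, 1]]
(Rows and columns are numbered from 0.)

Swap R1 and R2.
  [ -1  2  3 ]
  [  0  0  1 ]
  [  0  0  1 ]
Multiply R1 by -1.
  [ 1  -2  -3 ]
  [ 0   0   1 ]
  [ 0   0   1 ]
Subtract R2 from R3.
  [ 1  -2  -3 ]
  [ 0   0   1 ]
  [ 0   0   0 ]
Add 3 times R2 to R1.
  [ 1  -2  0 ]
  [ 0   0  1 ]
  [ 0   0  0 ]

-2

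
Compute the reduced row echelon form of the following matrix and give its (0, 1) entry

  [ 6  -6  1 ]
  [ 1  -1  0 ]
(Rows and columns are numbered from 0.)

Multiply ρ1 by 1/6.
  [ 1  -1  1/6 ]
  [ 1  -1    0 ]
Subtract ρ1 from ρ2.
  [ 1  -1   1/6 ]
  [ 0   0  -1/6 ]
Multiply ρ2 by -6.
  [ 1  -1  1/6 ]
  [ 0   0    1 ]
Subtract 1/6 times ρ2 from ρ1.
  [ 1  -1  0 ]
  [ 0   0  1 ]

-1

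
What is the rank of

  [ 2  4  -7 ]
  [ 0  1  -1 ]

rank = 2

r1 → 1/2·r1
  [ 1  2  -7/2 ]
  [ 0  1    -1 ]
r1 → r1 − 2·r2
  [ 1  0  -3/2 ]
  [ 0  1    -1 ]
The reduced form has 2 nonzero rows.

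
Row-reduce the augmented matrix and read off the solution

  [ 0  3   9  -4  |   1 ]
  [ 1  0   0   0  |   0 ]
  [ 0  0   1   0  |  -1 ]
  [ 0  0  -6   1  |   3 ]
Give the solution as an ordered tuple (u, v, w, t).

(0, -2/3, -1, -3)

ρ1 <-> ρ2
  [ 1  0   0   0  |   0 ]
  [ 0  3   9  -4  |   1 ]
  [ 0  0   1   0  |  -1 ]
  [ 0  0  -6   1  |   3 ]
ρ2 -> 1/3·ρ2
  [ 1  0   0     0  |    0 ]
  [ 0  1   3  -4/3  |  1/3 ]
  [ 0  0   1     0  |   -1 ]
  [ 0  0  -6     1  |    3 ]
ρ4 -> ρ4 + 6·ρ3
  [ 1  0  0     0  |    0 ]
  [ 0  1  3  -4/3  |  1/3 ]
  [ 0  0  1     0  |   -1 ]
  [ 0  0  0     1  |   -3 ]
ρ2 -> ρ2 + 4/3·ρ4
  [ 1  0  0  0  |      0 ]
  [ 0  1  3  0  |  -11/3 ]
  [ 0  0  1  0  |     -1 ]
  [ 0  0  0  1  |     -3 ]
ρ2 -> ρ2 − 3·ρ3
  [ 1  0  0  0  |     0 ]
  [ 0  1  0  0  |  -2/3 ]
  [ 0  0  1  0  |    -1 ]
  [ 0  0  0  1  |    -3 ]
Reading off the last column: u = 0, v = -2/3, w = -1, t = -3.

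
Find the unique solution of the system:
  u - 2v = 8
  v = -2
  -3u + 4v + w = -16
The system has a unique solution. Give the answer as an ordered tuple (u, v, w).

(4, -2, 4)

Form the augmented matrix and row-reduce:
  [  1  -2  0  |    8 ]
  [  0   1  0  |   -2 ]
  [ -3   4  1  |  -16 ]
Add 3 times R1 to R3.
  [ 1  -2  0  |   8 ]
  [ 0   1  0  |  -2 ]
  [ 0  -2  1  |   8 ]
Add 2 times R2 to R3.
  [ 1  -2  0  |   8 ]
  [ 0   1  0  |  -2 ]
  [ 0   0  1  |   4 ]
Add 2 times R2 to R1.
  [ 1  0  0  |   4 ]
  [ 0  1  0  |  -2 ]
  [ 0  0  1  |   4 ]
Reading off the last column: u = 4, v = -2, w = 4.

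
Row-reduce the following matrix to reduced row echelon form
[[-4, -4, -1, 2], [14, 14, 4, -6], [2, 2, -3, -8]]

Multiply ρ1 by -1/4.
  [  1   1  1/4  -1/2 ]
  [ 14  14    4    -6 ]
  [  2   2   -3    -8 ]
Subtract 14 times ρ1 from ρ2.
  [ 1  1  1/4  -1/2 ]
  [ 0  0  1/2     1 ]
  [ 2  2   -3    -8 ]
Subtract 2 times ρ1 from ρ3.
  [ 1  1   1/4  -1/2 ]
  [ 0  0   1/2     1 ]
  [ 0  0  -7/2    -7 ]
Multiply ρ2 by 2.
  [ 1  1   1/4  -1/2 ]
  [ 0  0     1     2 ]
  [ 0  0  -7/2    -7 ]
Add 7/2 times ρ2 to ρ3.
  [ 1  1  1/4  -1/2 ]
  [ 0  0    1     2 ]
  [ 0  0    0     0 ]
Subtract 1/4 times ρ2 from ρ1.
  [ 1  1  0  -1 ]
  [ 0  0  1   2 ]
  [ 0  0  0   0 ]

[[1, 1, 0, -1], [0, 0, 1, 2], [0, 0, 0, 0]]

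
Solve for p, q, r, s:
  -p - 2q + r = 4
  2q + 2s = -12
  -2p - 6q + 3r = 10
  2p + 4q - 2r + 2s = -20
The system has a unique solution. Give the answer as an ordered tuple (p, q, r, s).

Form the augmented matrix and row-reduce:
  [ -1  -2   1  0  |    4 ]
  [  0   2   0  2  |  -12 ]
  [ -2  -6   3  0  |   10 ]
  [  2   4  -2  2  |  -20 ]
r1 ← -1·r1
  [  1   2  -1  0  |   -4 ]
  [  0   2   0  2  |  -12 ]
  [ -2  -6   3  0  |   10 ]
  [  2   4  -2  2  |  -20 ]
r3 ← r3 + 2·r1
  [ 1   2  -1  0  |   -4 ]
  [ 0   2   0  2  |  -12 ]
  [ 0  -2   1  0  |    2 ]
  [ 2   4  -2  2  |  -20 ]
r4 ← r4 − 2·r1
  [ 1   2  -1  0  |   -4 ]
  [ 0   2   0  2  |  -12 ]
  [ 0  -2   1  0  |    2 ]
  [ 0   0   0  2  |  -12 ]
r2 ← 1/2·r2
  [ 1   2  -1  0  |   -4 ]
  [ 0   1   0  1  |   -6 ]
  [ 0  -2   1  0  |    2 ]
  [ 0   0   0  2  |  -12 ]
r3 ← r3 + 2·r2
  [ 1  2  -1  0  |   -4 ]
  [ 0  1   0  1  |   -6 ]
  [ 0  0   1  2  |  -10 ]
  [ 0  0   0  2  |  -12 ]
r4 ← 1/2·r4
  [ 1  2  -1  0  |   -4 ]
  [ 0  1   0  1  |   -6 ]
  [ 0  0   1  2  |  -10 ]
  [ 0  0   0  1  |   -6 ]
r3 ← r3 − 2·r4
  [ 1  2  -1  0  |  -4 ]
  [ 0  1   0  1  |  -6 ]
  [ 0  0   1  0  |   2 ]
  [ 0  0   0  1  |  -6 ]
r2 ← r2 − r4
  [ 1  2  -1  0  |  -4 ]
  [ 0  1   0  0  |   0 ]
  [ 0  0   1  0  |   2 ]
  [ 0  0   0  1  |  -6 ]
r1 ← r1 + r3
  [ 1  2  0  0  |  -2 ]
  [ 0  1  0  0  |   0 ]
  [ 0  0  1  0  |   2 ]
  [ 0  0  0  1  |  -6 ]
r1 ← r1 − 2·r2
  [ 1  0  0  0  |  -2 ]
  [ 0  1  0  0  |   0 ]
  [ 0  0  1  0  |   2 ]
  [ 0  0  0  1  |  -6 ]
Reading off the last column: p = -2, q = 0, r = 2, s = -6.

(-2, 0, 2, -6)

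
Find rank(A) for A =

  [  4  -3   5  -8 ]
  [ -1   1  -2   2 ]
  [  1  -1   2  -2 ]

R1 → 1/4·R1
R2 → R2 + R1
R3 → R3 − R1
R2 → 4·R2
R3 → R3 + 1/4·R2
R1 → R1 + 3/4·R2
The reduced form has 2 nonzero rows.

rank = 2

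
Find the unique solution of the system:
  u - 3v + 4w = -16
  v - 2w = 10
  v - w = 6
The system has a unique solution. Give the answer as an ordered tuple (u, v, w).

Form the augmented matrix and row-reduce:
  [ 1  -3   4  |  -16 ]
  [ 0   1  -2  |   10 ]
  [ 0   1  -1  |    6 ]
R3 -> R3 − R2
  [ 1  -3   4  |  -16 ]
  [ 0   1  -2  |   10 ]
  [ 0   0   1  |   -4 ]
R2 -> R2 + 2·R3
  [ 1  -3  4  |  -16 ]
  [ 0   1  0  |    2 ]
  [ 0   0  1  |   -4 ]
R1 -> R1 − 4·R3
  [ 1  -3  0  |   0 ]
  [ 0   1  0  |   2 ]
  [ 0   0  1  |  -4 ]
R1 -> R1 + 3·R2
  [ 1  0  0  |   6 ]
  [ 0  1  0  |   2 ]
  [ 0  0  1  |  -4 ]
Reading off the last column: u = 6, v = 2, w = -4.

(6, 2, -4)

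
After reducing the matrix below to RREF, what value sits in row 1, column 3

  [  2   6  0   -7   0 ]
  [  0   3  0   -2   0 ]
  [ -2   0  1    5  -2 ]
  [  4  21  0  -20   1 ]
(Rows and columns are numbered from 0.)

-2/3

Multiply R1 by 1/2.
  [  1   3  0  -7/2   0 ]
  [  0   3  0    -2   0 ]
  [ -2   0  1     5  -2 ]
  [  4  21  0   -20   1 ]
Add 2 times R1 to R3.
  [ 1   3  0  -7/2   0 ]
  [ 0   3  0    -2   0 ]
  [ 0   6  1    -2  -2 ]
  [ 4  21  0   -20   1 ]
Subtract 4 times R1 from R4.
  [ 1  3  0  -7/2   0 ]
  [ 0  3  0    -2   0 ]
  [ 0  6  1    -2  -2 ]
  [ 0  9  0    -6   1 ]
Multiply R2 by 1/3.
  [ 1  3  0  -7/2   0 ]
  [ 0  1  0  -2/3   0 ]
  [ 0  6  1    -2  -2 ]
  [ 0  9  0    -6   1 ]
Subtract 6 times R2 from R3.
  [ 1  3  0  -7/2   0 ]
  [ 0  1  0  -2/3   0 ]
  [ 0  0  1     2  -2 ]
  [ 0  9  0    -6   1 ]
Subtract 9 times R2 from R4.
  [ 1  3  0  -7/2   0 ]
  [ 0  1  0  -2/3   0 ]
  [ 0  0  1     2  -2 ]
  [ 0  0  0     0   1 ]
Add 2 times R4 to R3.
  [ 1  3  0  -7/2  0 ]
  [ 0  1  0  -2/3  0 ]
  [ 0  0  1     2  0 ]
  [ 0  0  0     0  1 ]
Subtract 3 times R2 from R1.
  [ 1  0  0  -3/2  0 ]
  [ 0  1  0  -2/3  0 ]
  [ 0  0  1     2  0 ]
  [ 0  0  0     0  1 ]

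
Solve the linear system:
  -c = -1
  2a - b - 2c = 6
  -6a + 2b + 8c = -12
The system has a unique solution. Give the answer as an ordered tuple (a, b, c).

Form the augmented matrix and row-reduce:
  [  0   0  -1  |   -1 ]
  [  2  -1  -2  |    6 ]
  [ -6   2   8  |  -12 ]
r1 <=> r2
  [  2  -1  -2  |    6 ]
  [  0   0  -1  |   -1 ]
  [ -6   2   8  |  -12 ]
r1 -> 1/2·r1
  [  1  -1/2  -1  |    3 ]
  [  0     0  -1  |   -1 ]
  [ -6     2   8  |  -12 ]
r3 -> r3 + 6·r1
  [ 1  -1/2  -1  |   3 ]
  [ 0     0  -1  |  -1 ]
  [ 0    -1   2  |   6 ]
r2 <=> r3
  [ 1  -1/2  -1  |   3 ]
  [ 0    -1   2  |   6 ]
  [ 0     0  -1  |  -1 ]
r2 -> -1·r2
  [ 1  -1/2  -1  |   3 ]
  [ 0     1  -2  |  -6 ]
  [ 0     0  -1  |  -1 ]
r3 -> -1·r3
  [ 1  -1/2  -1  |   3 ]
  [ 0     1  -2  |  -6 ]
  [ 0     0   1  |   1 ]
r2 -> r2 + 2·r3
  [ 1  -1/2  -1  |   3 ]
  [ 0     1   0  |  -4 ]
  [ 0     0   1  |   1 ]
r1 -> r1 + r3
  [ 1  -1/2  0  |   4 ]
  [ 0     1  0  |  -4 ]
  [ 0     0  1  |   1 ]
r1 -> r1 + 1/2·r2
  [ 1  0  0  |   2 ]
  [ 0  1  0  |  -4 ]
  [ 0  0  1  |   1 ]
Reading off the last column: a = 2, b = -4, c = 1.

(2, -4, 1)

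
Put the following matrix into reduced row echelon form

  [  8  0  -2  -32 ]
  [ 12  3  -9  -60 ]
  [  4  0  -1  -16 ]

[[1, 0, -1/4, -4], [0, 1, -2, -4], [0, 0, 0, 0]]

Multiply R1 by 1/8.
Subtract 12 times R1 from R2.
Subtract 4 times R1 from R3.
Multiply R2 by 1/3.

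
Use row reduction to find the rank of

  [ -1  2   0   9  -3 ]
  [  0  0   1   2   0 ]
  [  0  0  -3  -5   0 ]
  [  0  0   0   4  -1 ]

r1 -> -1·r1
  [ 1  -2   0  -9   3 ]
  [ 0   0   1   2   0 ]
  [ 0   0  -3  -5   0 ]
  [ 0   0   0   4  -1 ]
r3 -> r3 + 3·r2
  [ 1  -2  0  -9   3 ]
  [ 0   0  1   2   0 ]
  [ 0   0  0   1   0 ]
  [ 0   0  0   4  -1 ]
r4 -> r4 − 4·r3
  [ 1  -2  0  -9   3 ]
  [ 0   0  1   2   0 ]
  [ 0   0  0   1   0 ]
  [ 0   0  0   0  -1 ]
r4 -> -1·r4
  [ 1  -2  0  -9  3 ]
  [ 0   0  1   2  0 ]
  [ 0   0  0   1  0 ]
  [ 0   0  0   0  1 ]
r1 -> r1 − 3·r4
  [ 1  -2  0  -9  0 ]
  [ 0   0  1   2  0 ]
  [ 0   0  0   1  0 ]
  [ 0   0  0   0  1 ]
r2 -> r2 − 2·r3
  [ 1  -2  0  -9  0 ]
  [ 0   0  1   0  0 ]
  [ 0   0  0   1  0 ]
  [ 0   0  0   0  1 ]
r1 -> r1 + 9·r3
  [ 1  -2  0  0  0 ]
  [ 0   0  1  0  0 ]
  [ 0   0  0  1  0 ]
  [ 0   0  0  0  1 ]
The reduced form has 4 nonzero rows.

rank = 4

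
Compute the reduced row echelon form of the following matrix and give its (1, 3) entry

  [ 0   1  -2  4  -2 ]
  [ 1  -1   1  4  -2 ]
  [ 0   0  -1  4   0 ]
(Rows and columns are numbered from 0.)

-4

R1 <=> R2
  [ 1  -1   1  4  -2 ]
  [ 0   1  -2  4  -2 ]
  [ 0   0  -1  4   0 ]
R3 -> -1·R3
  [ 1  -1   1   4  -2 ]
  [ 0   1  -2   4  -2 ]
  [ 0   0   1  -4   0 ]
R2 -> R2 + 2·R3
  [ 1  -1  1   4  -2 ]
  [ 0   1  0  -4  -2 ]
  [ 0   0  1  -4   0 ]
R1 -> R1 − R3
  [ 1  -1  0   8  -2 ]
  [ 0   1  0  -4  -2 ]
  [ 0   0  1  -4   0 ]
R1 -> R1 + R2
  [ 1  0  0   4  -4 ]
  [ 0  1  0  -4  -2 ]
  [ 0  0  1  -4   0 ]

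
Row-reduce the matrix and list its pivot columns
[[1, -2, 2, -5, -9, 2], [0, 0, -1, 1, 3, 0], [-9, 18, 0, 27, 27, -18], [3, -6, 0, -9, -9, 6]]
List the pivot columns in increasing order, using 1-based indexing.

r3 := r3 + 9·r1
r4 := r4 − 3·r1
r2 := -1·r2
r3 := r3 − 18·r2
r4 := r4 + 6·r2
r1 := r1 − 2·r2
Pivot columns are the columns containing a leading 1.

1, 3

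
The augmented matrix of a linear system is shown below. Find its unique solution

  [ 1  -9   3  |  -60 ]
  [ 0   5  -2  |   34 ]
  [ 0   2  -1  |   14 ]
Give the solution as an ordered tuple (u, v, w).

(0, 6, -2)

Multiply ρ2 by 1/5.
  [ 1  -9     3  |   -60 ]
  [ 0   1  -2/5  |  34/5 ]
  [ 0   2    -1  |    14 ]
Subtract 2 times ρ2 from ρ3.
  [ 1  -9     3  |   -60 ]
  [ 0   1  -2/5  |  34/5 ]
  [ 0   0  -1/5  |   2/5 ]
Multiply ρ3 by -5.
  [ 1  -9     3  |   -60 ]
  [ 0   1  -2/5  |  34/5 ]
  [ 0   0     1  |    -2 ]
Add 2/5 times ρ3 to ρ2.
  [ 1  -9  3  |  -60 ]
  [ 0   1  0  |    6 ]
  [ 0   0  1  |   -2 ]
Subtract 3 times ρ3 from ρ1.
  [ 1  -9  0  |  -54 ]
  [ 0   1  0  |    6 ]
  [ 0   0  1  |   -2 ]
Add 9 times ρ2 to ρ1.
  [ 1  0  0  |   0 ]
  [ 0  1  0  |   6 ]
  [ 0  0  1  |  -2 ]
Reading off the last column: u = 0, v = 6, w = -2.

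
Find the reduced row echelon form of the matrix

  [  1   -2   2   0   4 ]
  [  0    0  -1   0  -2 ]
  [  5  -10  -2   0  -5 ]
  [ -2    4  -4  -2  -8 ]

[[1, -2, 0, 0, 0], [0, 0, 1, 0, 0], [0, 0, 0, 1, 0], [0, 0, 0, 0, 1]]

R3 ← R3 − 5·R1
  [  1  -2    2   0    4 ]
  [  0   0   -1   0   -2 ]
  [  0   0  -12   0  -25 ]
  [ -2   4   -4  -2   -8 ]
R4 ← R4 + 2·R1
  [ 1  -2    2   0    4 ]
  [ 0   0   -1   0   -2 ]
  [ 0   0  -12   0  -25 ]
  [ 0   0    0  -2    0 ]
R2 ← -1·R2
  [ 1  -2    2   0    4 ]
  [ 0   0    1   0    2 ]
  [ 0   0  -12   0  -25 ]
  [ 0   0    0  -2    0 ]
R3 ← R3 + 12·R2
  [ 1  -2  2   0   4 ]
  [ 0   0  1   0   2 ]
  [ 0   0  0   0  -1 ]
  [ 0   0  0  -2   0 ]
R3 <=> R4
  [ 1  -2  2   0   4 ]
  [ 0   0  1   0   2 ]
  [ 0   0  0  -2   0 ]
  [ 0   0  0   0  -1 ]
R3 ← -1/2·R3
  [ 1  -2  2  0   4 ]
  [ 0   0  1  0   2 ]
  [ 0   0  0  1   0 ]
  [ 0   0  0  0  -1 ]
R4 ← -1·R4
  [ 1  -2  2  0  4 ]
  [ 0   0  1  0  2 ]
  [ 0   0  0  1  0 ]
  [ 0   0  0  0  1 ]
R2 ← R2 − 2·R4
  [ 1  -2  2  0  4 ]
  [ 0   0  1  0  0 ]
  [ 0   0  0  1  0 ]
  [ 0   0  0  0  1 ]
R1 ← R1 − 4·R4
  [ 1  -2  2  0  0 ]
  [ 0   0  1  0  0 ]
  [ 0   0  0  1  0 ]
  [ 0   0  0  0  1 ]
R1 ← R1 − 2·R2
  [ 1  -2  0  0  0 ]
  [ 0   0  1  0  0 ]
  [ 0   0  0  1  0 ]
  [ 0   0  0  0  1 ]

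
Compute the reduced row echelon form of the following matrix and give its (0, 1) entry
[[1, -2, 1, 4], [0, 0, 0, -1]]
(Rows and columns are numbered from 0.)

-2

r2 ← -1·r2
  [ 1  -2  1  4 ]
  [ 0   0  0  1 ]
r1 ← r1 − 4·r2
  [ 1  -2  1  0 ]
  [ 0   0  0  1 ]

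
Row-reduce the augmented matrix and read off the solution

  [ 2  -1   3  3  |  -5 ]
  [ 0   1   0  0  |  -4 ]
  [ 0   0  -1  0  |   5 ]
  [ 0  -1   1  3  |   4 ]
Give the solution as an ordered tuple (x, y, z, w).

R1 → 1/2·R1
  [ 1  -1/2  3/2  3/2  |  -5/2 ]
  [ 0     1    0    0  |    -4 ]
  [ 0     0   -1    0  |     5 ]
  [ 0    -1    1    3  |     4 ]
R4 → R4 + R2
  [ 1  -1/2  3/2  3/2  |  -5/2 ]
  [ 0     1    0    0  |    -4 ]
  [ 0     0   -1    0  |     5 ]
  [ 0     0    1    3  |     0 ]
R3 → -1·R3
  [ 1  -1/2  3/2  3/2  |  -5/2 ]
  [ 0     1    0    0  |    -4 ]
  [ 0     0    1    0  |    -5 ]
  [ 0     0    1    3  |     0 ]
R4 → R4 − R3
  [ 1  -1/2  3/2  3/2  |  -5/2 ]
  [ 0     1    0    0  |    -4 ]
  [ 0     0    1    0  |    -5 ]
  [ 0     0    0    3  |     5 ]
R4 → 1/3·R4
  [ 1  -1/2  3/2  3/2  |  -5/2 ]
  [ 0     1    0    0  |    -4 ]
  [ 0     0    1    0  |    -5 ]
  [ 0     0    0    1  |   5/3 ]
R1 → R1 − 3/2·R4
  [ 1  -1/2  3/2  0  |   -5 ]
  [ 0     1    0  0  |   -4 ]
  [ 0     0    1  0  |   -5 ]
  [ 0     0    0  1  |  5/3 ]
R1 → R1 − 3/2·R3
  [ 1  -1/2  0  0  |  5/2 ]
  [ 0     1  0  0  |   -4 ]
  [ 0     0  1  0  |   -5 ]
  [ 0     0  0  1  |  5/3 ]
R1 → R1 + 1/2·R2
  [ 1  0  0  0  |  1/2 ]
  [ 0  1  0  0  |   -4 ]
  [ 0  0  1  0  |   -5 ]
  [ 0  0  0  1  |  5/3 ]
Reading off the last column: x = 1/2, y = -4, z = -5, w = 5/3.

(1/2, -4, -5, 5/3)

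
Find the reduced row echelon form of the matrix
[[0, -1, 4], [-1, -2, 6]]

[[1, 0, 2], [0, 1, -4]]

R1 ↔ R2
  [ -1  -2  6 ]
  [  0  -1  4 ]
R1 -> -1·R1
  [ 1   2  -6 ]
  [ 0  -1   4 ]
R2 -> -1·R2
  [ 1  2  -6 ]
  [ 0  1  -4 ]
R1 -> R1 − 2·R2
  [ 1  0   2 ]
  [ 0  1  -4 ]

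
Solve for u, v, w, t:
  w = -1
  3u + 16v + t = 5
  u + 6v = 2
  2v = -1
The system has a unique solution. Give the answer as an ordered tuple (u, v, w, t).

(5, -1/2, -1, -2)

Form the augmented matrix and row-reduce:
  [ 0   0  1  0  |  -1 ]
  [ 3  16  0  1  |   5 ]
  [ 1   6  0  0  |   2 ]
  [ 0   2  0  0  |  -1 ]
Swap r1 and r2.
  [ 3  16  0  1  |   5 ]
  [ 0   0  1  0  |  -1 ]
  [ 1   6  0  0  |   2 ]
  [ 0   2  0  0  |  -1 ]
Multiply r1 by 1/3.
  [ 1  16/3  0  1/3  |  5/3 ]
  [ 0     0  1    0  |   -1 ]
  [ 1     6  0    0  |    2 ]
  [ 0     2  0    0  |   -1 ]
Subtract r1 from r3.
  [ 1  16/3  0   1/3  |  5/3 ]
  [ 0     0  1     0  |   -1 ]
  [ 0   2/3  0  -1/3  |  1/3 ]
  [ 0     2  0     0  |   -1 ]
Swap r2 and r3.
  [ 1  16/3  0   1/3  |  5/3 ]
  [ 0   2/3  0  -1/3  |  1/3 ]
  [ 0     0  1     0  |   -1 ]
  [ 0     2  0     0  |   -1 ]
Multiply r2 by 3/2.
  [ 1  16/3  0   1/3  |  5/3 ]
  [ 0     1  0  -1/2  |  1/2 ]
  [ 0     0  1     0  |   -1 ]
  [ 0     2  0     0  |   -1 ]
Subtract 2 times r2 from r4.
  [ 1  16/3  0   1/3  |  5/3 ]
  [ 0     1  0  -1/2  |  1/2 ]
  [ 0     0  1     0  |   -1 ]
  [ 0     0  0     1  |   -2 ]
Add 1/2 times r4 to r2.
  [ 1  16/3  0  1/3  |   5/3 ]
  [ 0     1  0    0  |  -1/2 ]
  [ 0     0  1    0  |    -1 ]
  [ 0     0  0    1  |    -2 ]
Subtract 1/3 times r4 from r1.
  [ 1  16/3  0  0  |   7/3 ]
  [ 0     1  0  0  |  -1/2 ]
  [ 0     0  1  0  |    -1 ]
  [ 0     0  0  1  |    -2 ]
Subtract 16/3 times r2 from r1.
  [ 1  0  0  0  |     5 ]
  [ 0  1  0  0  |  -1/2 ]
  [ 0  0  1  0  |    -1 ]
  [ 0  0  0  1  |    -2 ]
Reading off the last column: u = 5, v = -1/2, w = -1, t = -2.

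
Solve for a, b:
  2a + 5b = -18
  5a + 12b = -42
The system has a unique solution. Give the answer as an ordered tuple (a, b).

Form the augmented matrix and row-reduce:
  [ 2   5  |  -18 ]
  [ 5  12  |  -42 ]
R1 := 1/2·R1
  [ 1  5/2  |   -9 ]
  [ 5   12  |  -42 ]
R2 := R2 − 5·R1
  [ 1   5/2  |  -9 ]
  [ 0  -1/2  |   3 ]
R2 := -2·R2
  [ 1  5/2  |  -9 ]
  [ 0    1  |  -6 ]
R1 := R1 − 5/2·R2
  [ 1  0  |   6 ]
  [ 0  1  |  -6 ]
Reading off the last column: a = 6, b = -6.

(6, -6)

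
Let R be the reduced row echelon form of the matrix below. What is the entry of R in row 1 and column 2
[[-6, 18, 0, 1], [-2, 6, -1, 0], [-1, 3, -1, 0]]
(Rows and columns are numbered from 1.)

-3

R1 ← -1/6·R1
  [  1  -3   0  -1/6 ]
  [ -2   6  -1     0 ]
  [ -1   3  -1     0 ]
R2 ← R2 + 2·R1
  [  1  -3   0  -1/6 ]
  [  0   0  -1  -1/3 ]
  [ -1   3  -1     0 ]
R3 ← R3 + R1
  [ 1  -3   0  -1/6 ]
  [ 0   0  -1  -1/3 ]
  [ 0   0  -1  -1/6 ]
R2 ← -1·R2
  [ 1  -3   0  -1/6 ]
  [ 0   0   1   1/3 ]
  [ 0   0  -1  -1/6 ]
R3 ← R3 + R2
  [ 1  -3  0  -1/6 ]
  [ 0   0  1   1/3 ]
  [ 0   0  0   1/6 ]
R3 ← 6·R3
  [ 1  -3  0  -1/6 ]
  [ 0   0  1   1/3 ]
  [ 0   0  0     1 ]
R2 ← R2 − 1/3·R3
  [ 1  -3  0  -1/6 ]
  [ 0   0  1     0 ]
  [ 0   0  0     1 ]
R1 ← R1 + 1/6·R3
  [ 1  -3  0  0 ]
  [ 0   0  1  0 ]
  [ 0   0  0  1 ]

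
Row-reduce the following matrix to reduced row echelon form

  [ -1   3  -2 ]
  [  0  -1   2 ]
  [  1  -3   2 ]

[[1, 0, -4], [0, 1, -2], [0, 0, 0]]

Multiply R1 by -1.
  [ 1  -3  2 ]
  [ 0  -1  2 ]
  [ 1  -3  2 ]
Subtract R1 from R3.
  [ 1  -3  2 ]
  [ 0  -1  2 ]
  [ 0   0  0 ]
Multiply R2 by -1.
  [ 1  -3   2 ]
  [ 0   1  -2 ]
  [ 0   0   0 ]
Add 3 times R2 to R1.
  [ 1  0  -4 ]
  [ 0  1  -2 ]
  [ 0  0   0 ]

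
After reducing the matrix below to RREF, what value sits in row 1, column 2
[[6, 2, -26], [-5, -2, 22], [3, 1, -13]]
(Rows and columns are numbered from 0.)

-1

R1 ← 1/6·R1
R2 ← R2 + 5·R1
R3 ← R3 − 3·R1
R2 ← -3·R2
R1 ← R1 − 1/3·R2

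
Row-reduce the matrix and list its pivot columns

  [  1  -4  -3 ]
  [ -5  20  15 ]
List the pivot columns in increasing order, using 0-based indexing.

ρ2 -> ρ2 + 5·ρ1
  [ 1  -4  -3 ]
  [ 0   0   0 ]
Pivot columns are the columns containing a leading 1.

0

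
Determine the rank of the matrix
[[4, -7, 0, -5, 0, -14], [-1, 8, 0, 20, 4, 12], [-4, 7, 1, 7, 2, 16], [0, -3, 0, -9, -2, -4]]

R1 -> 1/4·R1
  [  1  -7/4  0  -5/4   0  -7/2 ]
  [ -1     8  0    20   4    12 ]
  [ -4     7  1     7   2    16 ]
  [  0    -3  0    -9  -2    -4 ]
R2 -> R2 + R1
  [  1  -7/4  0  -5/4   0  -7/2 ]
  [  0  25/4  0  75/4   4  17/2 ]
  [ -4     7  1     7   2    16 ]
  [  0    -3  0    -9  -2    -4 ]
R3 -> R3 + 4·R1
  [ 1  -7/4  0  -5/4   0  -7/2 ]
  [ 0  25/4  0  75/4   4  17/2 ]
  [ 0     0  1     2   2     2 ]
  [ 0    -3  0    -9  -2    -4 ]
R2 -> 4/25·R2
  [ 1  -7/4  0  -5/4      0   -7/2 ]
  [ 0     1  0     3  16/25  34/25 ]
  [ 0     0  1     2      2      2 ]
  [ 0    -3  0    -9     -2     -4 ]
R4 -> R4 + 3·R2
  [ 1  -7/4  0  -5/4      0   -7/2 ]
  [ 0     1  0     3  16/25  34/25 ]
  [ 0     0  1     2      2      2 ]
  [ 0     0  0     0  -2/25   2/25 ]
R4 -> -25/2·R4
  [ 1  -7/4  0  -5/4      0   -7/2 ]
  [ 0     1  0     3  16/25  34/25 ]
  [ 0     0  1     2      2      2 ]
  [ 0     0  0     0      1     -1 ]
R3 -> R3 − 2·R4
  [ 1  -7/4  0  -5/4      0   -7/2 ]
  [ 0     1  0     3  16/25  34/25 ]
  [ 0     0  1     2      0      4 ]
  [ 0     0  0     0      1     -1 ]
R2 -> R2 − 16/25·R4
  [ 1  -7/4  0  -5/4  0  -7/2 ]
  [ 0     1  0     3  0     2 ]
  [ 0     0  1     2  0     4 ]
  [ 0     0  0     0  1    -1 ]
R1 -> R1 + 7/4·R2
  [ 1  0  0  4  0   0 ]
  [ 0  1  0  3  0   2 ]
  [ 0  0  1  2  0   4 ]
  [ 0  0  0  0  1  -1 ]
The reduced form has 4 nonzero rows.

rank = 4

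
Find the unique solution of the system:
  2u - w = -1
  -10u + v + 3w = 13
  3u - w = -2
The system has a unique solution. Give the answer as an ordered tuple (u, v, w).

(-1, 6, -1)

Form the augmented matrix and row-reduce:
  [   2  0  -1  |  -1 ]
  [ -10  1   3  |  13 ]
  [   3  0  -1  |  -2 ]
ρ1 := 1/2·ρ1
ρ2 := ρ2 + 10·ρ1
ρ3 := ρ3 − 3·ρ1
ρ3 := 2·ρ3
ρ2 := ρ2 + 2·ρ3
ρ1 := ρ1 + 1/2·ρ3
Reading off the last column: u = -1, v = 6, w = -1.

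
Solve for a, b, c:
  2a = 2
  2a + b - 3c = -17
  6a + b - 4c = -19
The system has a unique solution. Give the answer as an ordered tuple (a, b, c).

(1, -1, 6)

Form the augmented matrix and row-reduce:
  [ 2  0   0  |    2 ]
  [ 2  1  -3  |  -17 ]
  [ 6  1  -4  |  -19 ]
R1 -> 1/2·R1
  [ 1  0   0  |    1 ]
  [ 2  1  -3  |  -17 ]
  [ 6  1  -4  |  -19 ]
R2 -> R2 − 2·R1
  [ 1  0   0  |    1 ]
  [ 0  1  -3  |  -19 ]
  [ 6  1  -4  |  -19 ]
R3 -> R3 − 6·R1
  [ 1  0   0  |    1 ]
  [ 0  1  -3  |  -19 ]
  [ 0  1  -4  |  -25 ]
R3 -> R3 − R2
  [ 1  0   0  |    1 ]
  [ 0  1  -3  |  -19 ]
  [ 0  0  -1  |   -6 ]
R3 -> -1·R3
  [ 1  0   0  |    1 ]
  [ 0  1  -3  |  -19 ]
  [ 0  0   1  |    6 ]
R2 -> R2 + 3·R3
  [ 1  0  0  |   1 ]
  [ 0  1  0  |  -1 ]
  [ 0  0  1  |   6 ]
Reading off the last column: a = 1, b = -1, c = 6.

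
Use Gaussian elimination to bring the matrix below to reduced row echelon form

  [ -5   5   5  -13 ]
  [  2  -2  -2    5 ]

R1 := -1/5·R1
  [ 1  -1  -1  13/5 ]
  [ 2  -2  -2     5 ]
R2 := R2 − 2·R1
  [ 1  -1  -1  13/5 ]
  [ 0   0   0  -1/5 ]
R2 := -5·R2
  [ 1  -1  -1  13/5 ]
  [ 0   0   0     1 ]
R1 := R1 − 13/5·R2
  [ 1  -1  -1  0 ]
  [ 0   0   0  1 ]

[[1, -1, -1, 0], [0, 0, 0, 1]]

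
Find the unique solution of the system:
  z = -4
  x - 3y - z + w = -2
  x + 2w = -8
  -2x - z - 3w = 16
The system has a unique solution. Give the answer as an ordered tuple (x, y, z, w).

(0, 2/3, -4, -4)

Form the augmented matrix and row-reduce:
  [  0   0   1   0  |  -4 ]
  [  1  -3  -1   1  |  -2 ]
  [  1   0   0   2  |  -8 ]
  [ -2   0  -1  -3  |  16 ]
ρ1 <=> ρ2
  [  1  -3  -1   1  |  -2 ]
  [  0   0   1   0  |  -4 ]
  [  1   0   0   2  |  -8 ]
  [ -2   0  -1  -3  |  16 ]
ρ3 → ρ3 − ρ1
  [  1  -3  -1   1  |  -2 ]
  [  0   0   1   0  |  -4 ]
  [  0   3   1   1  |  -6 ]
  [ -2   0  -1  -3  |  16 ]
ρ4 → ρ4 + 2·ρ1
  [ 1  -3  -1   1  |  -2 ]
  [ 0   0   1   0  |  -4 ]
  [ 0   3   1   1  |  -6 ]
  [ 0  -6  -3  -1  |  12 ]
ρ2 <=> ρ3
  [ 1  -3  -1   1  |  -2 ]
  [ 0   3   1   1  |  -6 ]
  [ 0   0   1   0  |  -4 ]
  [ 0  -6  -3  -1  |  12 ]
ρ2 → 1/3·ρ2
  [ 1  -3   -1    1  |  -2 ]
  [ 0   1  1/3  1/3  |  -2 ]
  [ 0   0    1    0  |  -4 ]
  [ 0  -6   -3   -1  |  12 ]
ρ4 → ρ4 + 6·ρ2
  [ 1  -3   -1    1  |  -2 ]
  [ 0   1  1/3  1/3  |  -2 ]
  [ 0   0    1    0  |  -4 ]
  [ 0   0   -1    1  |   0 ]
ρ4 → ρ4 + ρ3
  [ 1  -3   -1    1  |  -2 ]
  [ 0   1  1/3  1/3  |  -2 ]
  [ 0   0    1    0  |  -4 ]
  [ 0   0    0    1  |  -4 ]
ρ2 → ρ2 − 1/3·ρ4
  [ 1  -3   -1  1  |    -2 ]
  [ 0   1  1/3  0  |  -2/3 ]
  [ 0   0    1  0  |    -4 ]
  [ 0   0    0  1  |    -4 ]
ρ1 → ρ1 − ρ4
  [ 1  -3   -1  0  |     2 ]
  [ 0   1  1/3  0  |  -2/3 ]
  [ 0   0    1  0  |    -4 ]
  [ 0   0    0  1  |    -4 ]
ρ2 → ρ2 − 1/3·ρ3
  [ 1  -3  -1  0  |    2 ]
  [ 0   1   0  0  |  2/3 ]
  [ 0   0   1  0  |   -4 ]
  [ 0   0   0  1  |   -4 ]
ρ1 → ρ1 + ρ3
  [ 1  -3  0  0  |   -2 ]
  [ 0   1  0  0  |  2/3 ]
  [ 0   0  1  0  |   -4 ]
  [ 0   0  0  1  |   -4 ]
ρ1 → ρ1 + 3·ρ2
  [ 1  0  0  0  |    0 ]
  [ 0  1  0  0  |  2/3 ]
  [ 0  0  1  0  |   -4 ]
  [ 0  0  0  1  |   -4 ]
Reading off the last column: x = 0, y = 2/3, z = -4, w = -4.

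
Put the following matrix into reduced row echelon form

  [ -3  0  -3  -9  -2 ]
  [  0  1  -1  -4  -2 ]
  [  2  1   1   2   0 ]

[[1, 0, 1, 3, 0], [0, 1, -1, -4, 0], [0, 0, 0, 0, 1]]

ρ1 := -1/3·ρ1
  [ 1  0   1   3  2/3 ]
  [ 0  1  -1  -4   -2 ]
  [ 2  1   1   2    0 ]
ρ3 := ρ3 − 2·ρ1
  [ 1  0   1   3   2/3 ]
  [ 0  1  -1  -4    -2 ]
  [ 0  1  -1  -4  -4/3 ]
ρ3 := ρ3 − ρ2
  [ 1  0   1   3  2/3 ]
  [ 0  1  -1  -4   -2 ]
  [ 0  0   0   0  2/3 ]
ρ3 := 3/2·ρ3
  [ 1  0   1   3  2/3 ]
  [ 0  1  -1  -4   -2 ]
  [ 0  0   0   0    1 ]
ρ2 := ρ2 + 2·ρ3
  [ 1  0   1   3  2/3 ]
  [ 0  1  -1  -4    0 ]
  [ 0  0   0   0    1 ]
ρ1 := ρ1 − 2/3·ρ3
  [ 1  0   1   3  0 ]
  [ 0  1  -1  -4  0 ]
  [ 0  0   0   0  1 ]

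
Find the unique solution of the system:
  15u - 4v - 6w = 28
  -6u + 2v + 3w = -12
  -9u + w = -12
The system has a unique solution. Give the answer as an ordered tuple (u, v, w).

Form the augmented matrix and row-reduce:
  [ 15  -4  -6  |   28 ]
  [ -6   2   3  |  -12 ]
  [ -9   0   1  |  -12 ]
R1 ← 1/15·R1
  [  1  -4/15  -2/5  |  28/15 ]
  [ -6      2     3  |    -12 ]
  [ -9      0     1  |    -12 ]
R2 ← R2 + 6·R1
  [  1  -4/15  -2/5  |  28/15 ]
  [  0    2/5   3/5  |   -4/5 ]
  [ -9      0     1  |    -12 ]
R3 ← R3 + 9·R1
  [ 1  -4/15   -2/5  |  28/15 ]
  [ 0    2/5    3/5  |   -4/5 ]
  [ 0  -12/5  -13/5  |   24/5 ]
R2 ← 5/2·R2
  [ 1  -4/15   -2/5  |  28/15 ]
  [ 0      1    3/2  |     -2 ]
  [ 0  -12/5  -13/5  |   24/5 ]
R3 ← R3 + 12/5·R2
  [ 1  -4/15  -2/5  |  28/15 ]
  [ 0      1   3/2  |     -2 ]
  [ 0      0     1  |      0 ]
R2 ← R2 − 3/2·R3
  [ 1  -4/15  -2/5  |  28/15 ]
  [ 0      1     0  |     -2 ]
  [ 0      0     1  |      0 ]
R1 ← R1 + 2/5·R3
  [ 1  -4/15  0  |  28/15 ]
  [ 0      1  0  |     -2 ]
  [ 0      0  1  |      0 ]
R1 ← R1 + 4/15·R2
  [ 1  0  0  |  4/3 ]
  [ 0  1  0  |   -2 ]
  [ 0  0  1  |    0 ]
Reading off the last column: u = 4/3, v = -2, w = 0.

(4/3, -2, 0)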